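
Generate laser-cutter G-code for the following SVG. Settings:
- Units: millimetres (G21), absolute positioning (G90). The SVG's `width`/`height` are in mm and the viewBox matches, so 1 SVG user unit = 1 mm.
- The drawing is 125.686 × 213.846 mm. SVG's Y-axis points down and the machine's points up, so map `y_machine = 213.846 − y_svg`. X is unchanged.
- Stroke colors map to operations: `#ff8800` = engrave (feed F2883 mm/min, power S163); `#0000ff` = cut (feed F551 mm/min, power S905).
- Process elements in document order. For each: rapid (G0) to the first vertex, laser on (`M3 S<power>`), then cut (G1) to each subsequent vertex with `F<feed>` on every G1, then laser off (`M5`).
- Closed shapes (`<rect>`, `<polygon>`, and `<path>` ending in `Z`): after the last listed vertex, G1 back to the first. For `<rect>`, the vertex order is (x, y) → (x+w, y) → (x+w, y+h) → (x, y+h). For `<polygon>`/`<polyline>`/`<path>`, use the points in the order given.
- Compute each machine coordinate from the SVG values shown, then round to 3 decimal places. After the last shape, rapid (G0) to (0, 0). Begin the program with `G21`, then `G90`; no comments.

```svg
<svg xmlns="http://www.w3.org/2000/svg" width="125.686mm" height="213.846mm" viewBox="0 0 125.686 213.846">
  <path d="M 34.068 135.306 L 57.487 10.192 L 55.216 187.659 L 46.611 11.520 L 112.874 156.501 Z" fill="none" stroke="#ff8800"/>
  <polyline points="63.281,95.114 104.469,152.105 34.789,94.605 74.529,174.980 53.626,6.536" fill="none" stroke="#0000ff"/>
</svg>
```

Since the viewBox matches the mm dimensions, user units are millimetres directly. The only transform is the Y-flip y_m = 213.846 − y_svg.

Shape 1 is a closed polygon drawn with `<path>`. Its stroke #ff8800 means engrave at S163, F2883. After flipping Y the toolpath is (34.068,78.540) → (57.487,203.654) → (55.216,26.187) → (46.611,202.326) → (112.874,57.345) → (34.068,78.540), returning to the start.

Shape 2 is a open polyline drawn with `<polyline>`. Its stroke #0000ff means cut at S905, F551. After flipping Y the toolpath is (63.281,118.732) → (104.469,61.741) → (34.789,119.241) → (74.529,38.866) → (53.626,207.310).

G21
G90
G0 X34.068 Y78.540
M3 S163
G1 X57.487 Y203.654 F2883
G1 X55.216 Y26.187 F2883
G1 X46.611 Y202.326 F2883
G1 X112.874 Y57.345 F2883
G1 X34.068 Y78.540 F2883
M5
G0 X63.281 Y118.732
M3 S905
G1 X104.469 Y61.741 F551
G1 X34.789 Y119.241 F551
G1 X74.529 Y38.866 F551
G1 X53.626 Y207.310 F551
M5
G0 X0.000 Y0.000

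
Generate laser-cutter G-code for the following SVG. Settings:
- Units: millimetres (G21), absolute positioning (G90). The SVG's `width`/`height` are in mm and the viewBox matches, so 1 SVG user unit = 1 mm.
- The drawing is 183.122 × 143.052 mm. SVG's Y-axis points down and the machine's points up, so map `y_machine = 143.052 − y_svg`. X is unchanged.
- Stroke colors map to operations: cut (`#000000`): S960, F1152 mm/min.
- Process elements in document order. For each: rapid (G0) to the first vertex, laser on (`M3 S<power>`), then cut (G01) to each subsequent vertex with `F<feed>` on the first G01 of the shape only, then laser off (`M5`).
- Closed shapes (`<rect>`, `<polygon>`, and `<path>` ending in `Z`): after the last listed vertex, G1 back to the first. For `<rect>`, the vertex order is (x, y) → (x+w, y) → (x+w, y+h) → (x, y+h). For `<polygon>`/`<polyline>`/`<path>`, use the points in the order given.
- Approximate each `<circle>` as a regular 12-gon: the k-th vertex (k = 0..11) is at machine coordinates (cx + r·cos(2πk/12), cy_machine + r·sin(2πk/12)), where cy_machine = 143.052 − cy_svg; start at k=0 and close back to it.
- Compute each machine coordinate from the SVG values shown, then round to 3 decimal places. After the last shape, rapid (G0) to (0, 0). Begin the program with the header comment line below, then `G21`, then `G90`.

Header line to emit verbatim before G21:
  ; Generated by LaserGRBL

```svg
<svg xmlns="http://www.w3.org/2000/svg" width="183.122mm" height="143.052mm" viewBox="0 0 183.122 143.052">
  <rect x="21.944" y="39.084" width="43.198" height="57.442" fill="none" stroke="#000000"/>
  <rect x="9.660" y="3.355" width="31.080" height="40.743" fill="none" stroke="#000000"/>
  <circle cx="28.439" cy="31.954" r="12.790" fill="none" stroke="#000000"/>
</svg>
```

1 u = 1 mm; y_m = 143.052 − y.

[1] `<rect>` rectangle, #000000→cut S960 F1152: (21.944,103.968) → (65.142,103.968) → (65.142,46.526) → (21.944,46.526) → (21.944,103.968) (closed)

[2] `<rect>` rectangle, #000000→cut S960 F1152: (9.660,139.697) → (40.740,139.697) → (40.740,98.954) → (9.660,98.954) → (9.660,139.697) (closed)

[3] `<circle>` circle, #000000→cut S960 F1152: (41.229,111.098) → (39.515,117.493) → (34.834,122.174) → (28.439,123.888) → (22.044,122.174) → (17.363,117.493) → (15.649,111.098) → (17.363,104.703) → (22.044,100.022) → (28.439,98.308) → (34.834,100.022) → (39.515,104.703) → (41.229,111.098) (closed)

; Generated by LaserGRBL
G21
G90
G0 X21.944 Y103.968
M3 S960
G01 X65.142 Y103.968 F1152
G01 X65.142 Y46.526
G01 X21.944 Y46.526
G01 X21.944 Y103.968
M5
G0 X9.660 Y139.697
M3 S960
G01 X40.740 Y139.697 F1152
G01 X40.740 Y98.954
G01 X9.660 Y98.954
G01 X9.660 Y139.697
M5
G0 X41.229 Y111.098
M3 S960
G01 X39.515 Y117.493 F1152
G01 X34.834 Y122.174
G01 X28.439 Y123.888
G01 X22.044 Y122.174
G01 X17.363 Y117.493
G01 X15.649 Y111.098
G01 X17.363 Y104.703
G01 X22.044 Y100.022
G01 X28.439 Y98.308
G01 X34.834 Y100.022
G01 X39.515 Y104.703
G01 X41.229 Y111.098
M5
G0 X0.000 Y0.000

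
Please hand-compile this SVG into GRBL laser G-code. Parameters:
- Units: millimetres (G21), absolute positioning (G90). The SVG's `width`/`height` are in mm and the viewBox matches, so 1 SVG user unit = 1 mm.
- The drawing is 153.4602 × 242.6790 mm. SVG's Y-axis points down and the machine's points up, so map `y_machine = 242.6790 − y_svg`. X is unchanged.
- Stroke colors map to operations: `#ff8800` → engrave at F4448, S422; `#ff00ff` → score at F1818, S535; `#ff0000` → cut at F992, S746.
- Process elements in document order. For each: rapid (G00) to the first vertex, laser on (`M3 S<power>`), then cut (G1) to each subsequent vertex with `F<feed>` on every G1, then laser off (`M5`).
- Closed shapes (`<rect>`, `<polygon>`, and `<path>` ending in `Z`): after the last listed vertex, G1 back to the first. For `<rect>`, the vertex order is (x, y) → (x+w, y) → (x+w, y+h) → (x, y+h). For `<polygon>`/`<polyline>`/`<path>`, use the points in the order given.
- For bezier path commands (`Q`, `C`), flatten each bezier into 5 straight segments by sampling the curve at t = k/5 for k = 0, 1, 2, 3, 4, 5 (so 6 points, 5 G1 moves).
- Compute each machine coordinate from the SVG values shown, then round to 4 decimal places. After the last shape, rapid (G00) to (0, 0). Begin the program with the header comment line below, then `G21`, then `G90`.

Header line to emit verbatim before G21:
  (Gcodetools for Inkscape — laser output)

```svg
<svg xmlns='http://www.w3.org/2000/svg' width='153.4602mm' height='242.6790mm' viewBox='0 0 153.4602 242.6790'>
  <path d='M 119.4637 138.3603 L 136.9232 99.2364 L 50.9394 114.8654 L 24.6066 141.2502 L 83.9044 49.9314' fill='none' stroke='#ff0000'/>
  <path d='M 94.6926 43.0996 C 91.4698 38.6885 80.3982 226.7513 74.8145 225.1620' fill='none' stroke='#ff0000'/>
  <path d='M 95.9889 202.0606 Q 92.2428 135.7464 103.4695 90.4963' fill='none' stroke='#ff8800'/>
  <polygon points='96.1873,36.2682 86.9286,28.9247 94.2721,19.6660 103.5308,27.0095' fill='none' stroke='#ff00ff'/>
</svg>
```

(Gcodetools for Inkscape — laser output)
G21
G90
G00 X119.4637 Y104.3187
M3 S746
G1 X136.9232 Y143.4426 F992
G1 X50.9394 Y127.8136 F992
G1 X24.6066 Y101.4288 F992
G1 X83.9044 Y192.7476 F992
M5
G00 X94.6926 Y199.5794
M3 S746
G1 X91.9238 Y182.1862 F992
G1 X87.9114 Y136.9413 F992
G1 X83.2956 Y82.1868 F992
G1 X78.7166 Y36.2647 F992
G1 X74.8145 Y17.5170 F992
M5
G00 X95.9889 Y40.6184
M3 S422
G1 X95.0894 Y66.3015 F4448
G1 X95.3877 Y90.2995 F4448
G1 X96.8838 Y112.6124 F4448
G1 X99.5777 Y133.2401 F4448
G1 X103.4695 Y152.1827 F4448
M5
G00 X96.1873 Y206.4108
M3 S535
G1 X86.9286 Y213.7543 F1818
G1 X94.2721 Y223.0130 F1818
G1 X103.5308 Y215.6695 F1818
G1 X96.1873 Y206.4108 F1818
M5
G00 X0.0000 Y0.0000

viewBox `0 0 153.4602 242.6790` with mm width/height → 1 unit = 1 mm. Flip: y_m = 242.6790 − y_svg.

**Shape 1** — `<path>` open polyline, stroke `#ff0000` → cut (S746, F992). Machine vertices: (119.4637,104.3187) → (136.9232,143.4426) → (50.9394,127.8136) → (24.6066,101.4288) → (83.9044,192.7476). Open path.

**Shape 2** — `<path>` cubic bezier, stroke `#ff0000` → cut (S746, F992). Control points (SVG): P0=(94.6926,43.0996), P1=(91.4698,38.6885), P2=(80.3982,226.7513), P3=(74.8145,225.1620); sampled at t=k/5. Machine vertices: (94.6926,199.5794) → (91.9238,182.1862) → (87.9114,136.9413) → (83.2956,82.1868) → (78.7166,36.2647) → (74.8145,17.5170). Open path.

**Shape 3** — `<path>` quadratic bezier, stroke `#ff8800` → engrave (S422, F4448). Control points (SVG): P0=(95.9889,202.0606), P1=(92.2428,135.7464), P2=(103.4695,90.4963); sampled at t=k/5. Machine vertices: (95.9889,40.6184) → (95.0894,66.3015) → (95.3877,90.2995) → (96.8838,112.6124) → (99.5777,133.2401) → (103.4695,152.1827). Open path.

**Shape 4** — `<polygon>` regular polygon, stroke `#ff00ff` → score (S535, F1818). Machine vertices: (96.1873,206.4108) → (86.9286,213.7543) → (94.2721,223.0130) → (103.5308,215.6695) → (96.1873,206.4108). Closed: final G1 returns to the first vertex.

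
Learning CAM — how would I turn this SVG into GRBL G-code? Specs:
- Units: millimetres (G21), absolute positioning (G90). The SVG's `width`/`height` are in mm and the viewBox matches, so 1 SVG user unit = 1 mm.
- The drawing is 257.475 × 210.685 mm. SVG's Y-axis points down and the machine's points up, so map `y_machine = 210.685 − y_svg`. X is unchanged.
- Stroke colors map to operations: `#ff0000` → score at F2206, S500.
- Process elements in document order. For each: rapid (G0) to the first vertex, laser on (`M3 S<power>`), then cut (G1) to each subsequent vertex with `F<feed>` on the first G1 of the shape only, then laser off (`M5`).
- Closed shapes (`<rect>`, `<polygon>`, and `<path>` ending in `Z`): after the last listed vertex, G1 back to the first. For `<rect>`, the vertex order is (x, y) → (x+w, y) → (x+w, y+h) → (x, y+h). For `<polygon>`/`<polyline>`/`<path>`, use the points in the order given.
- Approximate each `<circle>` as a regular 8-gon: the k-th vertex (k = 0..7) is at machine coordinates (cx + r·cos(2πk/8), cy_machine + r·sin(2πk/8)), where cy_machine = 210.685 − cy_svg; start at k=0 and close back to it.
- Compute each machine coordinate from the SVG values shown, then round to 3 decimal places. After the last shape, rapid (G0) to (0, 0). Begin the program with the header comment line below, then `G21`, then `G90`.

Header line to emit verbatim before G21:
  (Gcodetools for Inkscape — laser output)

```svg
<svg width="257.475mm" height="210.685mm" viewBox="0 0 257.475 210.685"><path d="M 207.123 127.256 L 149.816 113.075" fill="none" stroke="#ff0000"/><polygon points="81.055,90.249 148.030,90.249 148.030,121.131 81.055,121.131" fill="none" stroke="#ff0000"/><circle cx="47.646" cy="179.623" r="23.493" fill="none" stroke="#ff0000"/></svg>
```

(Gcodetools for Inkscape — laser output)
G21
G90
G0 X207.123 Y83.429
M3 S500
G1 X149.816 Y97.610 F2206
M5
G0 X81.055 Y120.436
M3 S500
G1 X148.030 Y120.436 F2206
G1 X148.030 Y89.554
G1 X81.055 Y89.554
G1 X81.055 Y120.436
M5
G0 X71.139 Y31.062
M3 S500
G1 X64.258 Y47.674 F2206
G1 X47.646 Y54.555
G1 X31.034 Y47.674
G1 X24.153 Y31.062
G1 X31.034 Y14.450
G1 X47.646 Y7.569
G1 X64.258 Y14.450
G1 X71.139 Y31.062
M5
G0 X0.000 Y0.000

Since the viewBox matches the mm dimensions, user units are millimetres directly. The only transform is the Y-flip y_m = 210.685 − y_svg.

Shape 1 is a line segment drawn with `<path>`. Its stroke #ff0000 means score at S500, F2206. After flipping Y the toolpath is (207.123,83.429) → (149.816,97.610).

Shape 2 is a rectangle drawn with `<polygon>`. Its stroke #ff0000 means score at S500, F2206. After flipping Y the toolpath is (81.055,120.436) → (148.030,120.436) → (148.030,89.554) → (81.055,89.554) → (81.055,120.436), returning to the start.

Shape 3 is a circle drawn with `<circle>`. Its stroke #ff0000 means score at S500, F2206. After flipping Y the toolpath is (71.139,31.062) → (64.258,47.674) → (47.646,54.555) → (31.034,47.674) → (24.153,31.062) → (31.034,14.450) → (47.646,7.569) → (64.258,14.450) → (71.139,31.062), returning to the start.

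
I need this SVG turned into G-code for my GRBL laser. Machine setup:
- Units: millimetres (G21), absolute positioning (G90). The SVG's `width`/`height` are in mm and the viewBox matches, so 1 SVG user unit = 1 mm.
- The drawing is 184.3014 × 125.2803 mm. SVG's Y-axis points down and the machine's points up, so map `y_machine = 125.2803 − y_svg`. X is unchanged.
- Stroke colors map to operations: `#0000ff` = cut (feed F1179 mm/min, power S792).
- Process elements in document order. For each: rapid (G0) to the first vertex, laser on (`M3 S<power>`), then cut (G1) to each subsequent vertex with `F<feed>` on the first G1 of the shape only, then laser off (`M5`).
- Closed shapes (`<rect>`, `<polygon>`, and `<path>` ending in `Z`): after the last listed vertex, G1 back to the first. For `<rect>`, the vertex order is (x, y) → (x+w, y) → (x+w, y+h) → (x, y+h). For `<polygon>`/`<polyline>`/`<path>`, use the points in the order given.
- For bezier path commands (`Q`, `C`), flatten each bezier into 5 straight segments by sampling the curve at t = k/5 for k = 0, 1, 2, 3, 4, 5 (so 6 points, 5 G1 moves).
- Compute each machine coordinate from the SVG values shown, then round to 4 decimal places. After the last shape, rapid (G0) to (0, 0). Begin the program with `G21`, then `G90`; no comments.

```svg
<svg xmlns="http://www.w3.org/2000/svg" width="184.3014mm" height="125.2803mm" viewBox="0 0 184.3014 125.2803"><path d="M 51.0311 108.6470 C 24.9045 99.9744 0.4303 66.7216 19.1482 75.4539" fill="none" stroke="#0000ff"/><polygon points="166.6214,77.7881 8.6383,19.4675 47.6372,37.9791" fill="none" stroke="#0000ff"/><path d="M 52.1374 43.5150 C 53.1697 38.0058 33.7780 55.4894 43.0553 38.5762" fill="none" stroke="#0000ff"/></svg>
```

G21
G90
G0 X51.0311 Y16.6333
M3 S792
G1 X35.8857 Y24.2540 F1179
G1 X23.1309 Y34.5787
G1 X14.7604 Y44.4125
G1 X12.7682 Y50.5601
G1 X19.1482 Y49.8264
M5
G0 X166.6214 Y47.4922
M3 S792
G1 X8.6383 Y105.8128 F1179
G1 X47.6372 Y87.3012
G1 X166.6214 Y47.4922
M5
G0 X52.1374 Y81.7653
M3 S792
G1 X50.6986 Y82.7708 F1179
G1 X46.7146 Y81.0127
G1 X42.5417 Y79.2458
G1 X40.5365 Y80.2247
G1 X43.0553 Y86.7041
M5
G0 X0.0000 Y0.0000

1 u = 1 mm; y_m = 125.2803 − y.

[1] `<path>` cubic bezier, #0000ff→cut S792 F1179: (51.0311,16.6333) → (35.8857,24.2540) → (23.1309,34.5787) → (14.7604,44.4125) → (12.7682,50.5601) → (19.1482,49.8264)

[2] `<polygon>` closed polygon, #0000ff→cut S792 F1179: (166.6214,47.4922) → (8.6383,105.8128) → (47.6372,87.3012) → (166.6214,47.4922) (closed)

[3] `<path>` cubic bezier, #0000ff→cut S792 F1179: (52.1374,81.7653) → (50.6986,82.7708) → (46.7146,81.0127) → (42.5417,79.2458) → (40.5365,80.2247) → (43.0553,86.7041)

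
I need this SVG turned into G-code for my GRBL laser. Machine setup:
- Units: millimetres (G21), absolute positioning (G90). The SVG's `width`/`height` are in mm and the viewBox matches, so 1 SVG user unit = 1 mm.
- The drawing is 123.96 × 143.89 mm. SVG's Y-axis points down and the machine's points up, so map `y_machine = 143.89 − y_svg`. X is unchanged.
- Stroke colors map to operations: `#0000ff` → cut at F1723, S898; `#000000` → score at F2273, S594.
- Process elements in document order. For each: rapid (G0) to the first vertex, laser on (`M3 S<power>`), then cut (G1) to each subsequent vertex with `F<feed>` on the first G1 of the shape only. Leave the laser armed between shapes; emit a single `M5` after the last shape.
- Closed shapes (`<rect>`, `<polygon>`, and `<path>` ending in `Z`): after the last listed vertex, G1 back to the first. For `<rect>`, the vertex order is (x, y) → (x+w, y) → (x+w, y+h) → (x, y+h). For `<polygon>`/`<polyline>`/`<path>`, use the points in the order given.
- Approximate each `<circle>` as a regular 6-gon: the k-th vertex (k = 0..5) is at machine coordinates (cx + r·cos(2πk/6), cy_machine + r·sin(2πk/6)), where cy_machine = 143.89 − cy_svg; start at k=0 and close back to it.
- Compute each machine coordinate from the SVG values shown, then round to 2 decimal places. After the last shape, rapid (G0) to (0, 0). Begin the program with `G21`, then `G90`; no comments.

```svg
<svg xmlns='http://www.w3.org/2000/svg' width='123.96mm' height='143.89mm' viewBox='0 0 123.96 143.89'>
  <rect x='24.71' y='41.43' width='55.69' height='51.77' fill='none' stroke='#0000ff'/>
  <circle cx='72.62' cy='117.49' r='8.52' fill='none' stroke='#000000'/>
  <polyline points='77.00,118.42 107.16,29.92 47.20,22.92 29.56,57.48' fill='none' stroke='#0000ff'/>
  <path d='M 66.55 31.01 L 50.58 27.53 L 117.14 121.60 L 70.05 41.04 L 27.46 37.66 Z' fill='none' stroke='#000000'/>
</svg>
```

G21
G90
G0 X24.71 Y102.46
M3 S898
G1 X80.40 Y102.46 F1723
G1 X80.40 Y50.69
G1 X24.71 Y50.69
G1 X24.71 Y102.46
G0 X81.14 Y26.40
M3 S594
G1 X76.88 Y33.78 F2273
G1 X68.36 Y33.78
G1 X64.10 Y26.40
G1 X68.36 Y19.02
G1 X76.88 Y19.02
G1 X81.14 Y26.40
G0 X77.00 Y25.47
M3 S898
G1 X107.16 Y113.97 F1723
G1 X47.20 Y120.97
G1 X29.56 Y86.41
G0 X66.55 Y112.88
M3 S594
G1 X50.58 Y116.36 F2273
G1 X117.14 Y22.29
G1 X70.05 Y102.85
G1 X27.46 Y106.23
G1 X66.55 Y112.88
M5
G0 X0.00 Y0.00

Since the viewBox matches the mm dimensions, user units are millimetres directly. The only transform is the Y-flip y_m = 143.89 − y_svg.

Shape 1 is a rectangle drawn with `<rect>`. Its stroke #0000ff means cut at S898, F1723. After flipping Y the toolpath is (24.71,102.46) → (80.40,102.46) → (80.40,50.69) → (24.71,50.69) → (24.71,102.46), returning to the start.

Shape 2 is a circle drawn with `<circle>`. Its stroke #000000 means score at S594, F2273. After flipping Y the toolpath is (81.14,26.40) → (76.88,33.78) → (68.36,33.78) → (64.10,26.40) → (68.36,19.02) → (76.88,19.02) → (81.14,26.40), returning to the start.

Shape 3 is a open polyline drawn with `<polyline>`. Its stroke #0000ff means cut at S898, F1723. After flipping Y the toolpath is (77.00,25.47) → (107.16,113.97) → (47.20,120.97) → (29.56,86.41).

Shape 4 is a closed polygon drawn with `<path>`. Its stroke #000000 means score at S594, F2273. After flipping Y the toolpath is (66.55,112.88) → (50.58,116.36) → (117.14,22.29) → (70.05,102.85) → (27.46,106.23) → (66.55,112.88), returning to the start.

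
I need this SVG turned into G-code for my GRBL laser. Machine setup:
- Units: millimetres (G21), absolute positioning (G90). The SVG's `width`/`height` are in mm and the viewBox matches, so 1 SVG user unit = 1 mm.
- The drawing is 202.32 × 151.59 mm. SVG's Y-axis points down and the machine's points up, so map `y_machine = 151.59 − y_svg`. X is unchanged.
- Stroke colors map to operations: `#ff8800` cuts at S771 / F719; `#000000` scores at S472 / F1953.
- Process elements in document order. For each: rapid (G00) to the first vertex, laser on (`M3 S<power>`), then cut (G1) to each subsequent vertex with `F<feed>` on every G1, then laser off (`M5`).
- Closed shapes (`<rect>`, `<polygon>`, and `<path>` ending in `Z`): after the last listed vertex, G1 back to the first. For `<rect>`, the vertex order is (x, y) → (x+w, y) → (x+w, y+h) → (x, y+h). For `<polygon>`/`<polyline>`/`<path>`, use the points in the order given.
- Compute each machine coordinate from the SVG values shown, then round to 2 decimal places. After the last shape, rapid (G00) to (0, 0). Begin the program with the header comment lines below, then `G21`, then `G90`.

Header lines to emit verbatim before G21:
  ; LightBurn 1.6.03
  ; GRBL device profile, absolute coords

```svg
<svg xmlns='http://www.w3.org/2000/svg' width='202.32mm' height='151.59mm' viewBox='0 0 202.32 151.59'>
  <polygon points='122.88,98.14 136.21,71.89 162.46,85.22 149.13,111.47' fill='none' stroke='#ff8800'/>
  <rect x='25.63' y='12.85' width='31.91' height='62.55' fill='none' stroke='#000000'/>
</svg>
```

; LightBurn 1.6.03
; GRBL device profile, absolute coords
G21
G90
G00 X122.88 Y53.45
M3 S771
G1 X136.21 Y79.70 F719
G1 X162.46 Y66.37 F719
G1 X149.13 Y40.12 F719
G1 X122.88 Y53.45 F719
M5
G00 X25.63 Y138.74
M3 S472
G1 X57.54 Y138.74 F1953
G1 X57.54 Y76.19 F1953
G1 X25.63 Y76.19 F1953
G1 X25.63 Y138.74 F1953
M5
G00 X0.00 Y0.00

1 u = 1 mm; y_m = 151.59 − y.

[1] `<polygon>` regular polygon, #ff8800→cut S771 F719: (122.88,53.45) → (136.21,79.70) → (162.46,66.37) → (149.13,40.12) → (122.88,53.45) (closed)

[2] `<rect>` rectangle, #000000→score S472 F1953: (25.63,138.74) → (57.54,138.74) → (57.54,76.19) → (25.63,76.19) → (25.63,138.74) (closed)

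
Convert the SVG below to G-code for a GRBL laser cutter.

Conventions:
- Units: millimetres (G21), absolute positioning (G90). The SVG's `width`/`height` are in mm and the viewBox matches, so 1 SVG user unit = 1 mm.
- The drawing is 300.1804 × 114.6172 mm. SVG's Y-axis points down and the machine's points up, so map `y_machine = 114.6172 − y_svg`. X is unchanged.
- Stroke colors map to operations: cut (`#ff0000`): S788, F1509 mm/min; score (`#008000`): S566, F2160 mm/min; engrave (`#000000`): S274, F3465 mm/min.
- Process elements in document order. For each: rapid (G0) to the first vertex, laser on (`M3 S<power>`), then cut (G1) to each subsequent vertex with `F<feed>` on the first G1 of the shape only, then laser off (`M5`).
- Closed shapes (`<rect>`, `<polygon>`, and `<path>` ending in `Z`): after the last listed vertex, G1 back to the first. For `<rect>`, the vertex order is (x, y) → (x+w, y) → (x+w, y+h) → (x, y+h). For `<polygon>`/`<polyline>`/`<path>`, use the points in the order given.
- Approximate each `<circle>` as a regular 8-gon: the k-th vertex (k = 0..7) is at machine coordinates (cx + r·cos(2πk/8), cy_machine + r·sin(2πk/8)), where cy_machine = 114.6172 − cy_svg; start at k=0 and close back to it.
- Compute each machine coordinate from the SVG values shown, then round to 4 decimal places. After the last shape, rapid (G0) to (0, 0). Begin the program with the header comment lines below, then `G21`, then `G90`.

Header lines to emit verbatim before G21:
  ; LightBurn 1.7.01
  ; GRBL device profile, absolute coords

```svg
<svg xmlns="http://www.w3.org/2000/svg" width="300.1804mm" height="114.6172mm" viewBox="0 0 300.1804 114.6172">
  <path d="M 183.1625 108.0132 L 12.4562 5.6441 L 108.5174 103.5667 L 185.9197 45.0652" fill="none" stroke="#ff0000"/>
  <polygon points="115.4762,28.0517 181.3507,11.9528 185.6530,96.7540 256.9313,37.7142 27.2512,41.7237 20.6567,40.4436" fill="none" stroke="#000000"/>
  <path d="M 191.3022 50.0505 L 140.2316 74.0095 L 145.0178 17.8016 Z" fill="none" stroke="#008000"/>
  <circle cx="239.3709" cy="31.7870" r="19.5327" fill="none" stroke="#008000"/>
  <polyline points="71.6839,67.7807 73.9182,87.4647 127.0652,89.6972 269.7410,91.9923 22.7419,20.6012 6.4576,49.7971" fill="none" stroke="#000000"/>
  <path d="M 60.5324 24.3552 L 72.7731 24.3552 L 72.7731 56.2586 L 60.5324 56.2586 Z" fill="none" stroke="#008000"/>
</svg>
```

viewBox `0 0 300.1804 114.6172` with mm width/height → 1 unit = 1 mm. Flip: y_m = 114.6172 − y_svg.

**Shape 1** — `<path>` open polyline, stroke `#ff0000` → cut (S788, F1509). Machine vertices: (183.1625,6.6040) → (12.4562,108.9731) → (108.5174,11.0505) → (185.9197,69.5520). Open path.

**Shape 2** — `<polygon>` closed polygon, stroke `#000000` → engrave (S274, F3465). Machine vertices: (115.4762,86.5655) → (181.3507,102.6644) → (185.6530,17.8632) → (256.9313,76.9030) → (27.2512,72.8935) → (20.6567,74.1736) → (115.4762,86.5655). Closed: final G1 returns to the first vertex.

**Shape 3** — `<path>` regular polygon, stroke `#008000` → score (S566, F2160). Machine vertices: (191.3022,64.5667) → (140.2316,40.6077) → (145.0178,96.8156) → (191.3022,64.5667). Closed: final G1 returns to the first vertex.

**Shape 4** — `<circle>` circle, stroke `#008000` → score (S566, F2160). Machine vertices: (258.9036,82.8302) → (253.1826,96.6419) → (239.3709,102.3629) → (225.5592,96.6419) → (219.8382,82.8302) → (225.5592,69.0185) → (239.3709,63.2975) → (253.1826,69.0185) → (258.9036,82.8302). Closed: final G1 returns to the first vertex.

**Shape 5** — `<polyline>` open polyline, stroke `#000000` → engrave (S274, F3465). Machine vertices: (71.6839,46.8365) → (73.9182,27.1525) → (127.0652,24.9200) → (269.7410,22.6249) → (22.7419,94.0160) → (6.4576,64.8201). Open path.

**Shape 6** — `<path>` rectangle, stroke `#008000` → score (S566, F2160). Machine vertices: (60.5324,90.2620) → (72.7731,90.2620) → (72.7731,58.3586) → (60.5324,58.3586) → (60.5324,90.2620). Closed: final G1 returns to the first vertex.

; LightBurn 1.7.01
; GRBL device profile, absolute coords
G21
G90
G0 X183.1625 Y6.6040
M3 S788
G1 X12.4562 Y108.9731 F1509
G1 X108.5174 Y11.0505
G1 X185.9197 Y69.5520
M5
G0 X115.4762 Y86.5655
M3 S274
G1 X181.3507 Y102.6644 F3465
G1 X185.6530 Y17.8632
G1 X256.9313 Y76.9030
G1 X27.2512 Y72.8935
G1 X20.6567 Y74.1736
G1 X115.4762 Y86.5655
M5
G0 X191.3022 Y64.5667
M3 S566
G1 X140.2316 Y40.6077 F2160
G1 X145.0178 Y96.8156
G1 X191.3022 Y64.5667
M5
G0 X258.9036 Y82.8302
M3 S566
G1 X253.1826 Y96.6419 F2160
G1 X239.3709 Y102.3629
G1 X225.5592 Y96.6419
G1 X219.8382 Y82.8302
G1 X225.5592 Y69.0185
G1 X239.3709 Y63.2975
G1 X253.1826 Y69.0185
G1 X258.9036 Y82.8302
M5
G0 X71.6839 Y46.8365
M3 S274
G1 X73.9182 Y27.1525 F3465
G1 X127.0652 Y24.9200
G1 X269.7410 Y22.6249
G1 X22.7419 Y94.0160
G1 X6.4576 Y64.8201
M5
G0 X60.5324 Y90.2620
M3 S566
G1 X72.7731 Y90.2620 F2160
G1 X72.7731 Y58.3586
G1 X60.5324 Y58.3586
G1 X60.5324 Y90.2620
M5
G0 X0.0000 Y0.0000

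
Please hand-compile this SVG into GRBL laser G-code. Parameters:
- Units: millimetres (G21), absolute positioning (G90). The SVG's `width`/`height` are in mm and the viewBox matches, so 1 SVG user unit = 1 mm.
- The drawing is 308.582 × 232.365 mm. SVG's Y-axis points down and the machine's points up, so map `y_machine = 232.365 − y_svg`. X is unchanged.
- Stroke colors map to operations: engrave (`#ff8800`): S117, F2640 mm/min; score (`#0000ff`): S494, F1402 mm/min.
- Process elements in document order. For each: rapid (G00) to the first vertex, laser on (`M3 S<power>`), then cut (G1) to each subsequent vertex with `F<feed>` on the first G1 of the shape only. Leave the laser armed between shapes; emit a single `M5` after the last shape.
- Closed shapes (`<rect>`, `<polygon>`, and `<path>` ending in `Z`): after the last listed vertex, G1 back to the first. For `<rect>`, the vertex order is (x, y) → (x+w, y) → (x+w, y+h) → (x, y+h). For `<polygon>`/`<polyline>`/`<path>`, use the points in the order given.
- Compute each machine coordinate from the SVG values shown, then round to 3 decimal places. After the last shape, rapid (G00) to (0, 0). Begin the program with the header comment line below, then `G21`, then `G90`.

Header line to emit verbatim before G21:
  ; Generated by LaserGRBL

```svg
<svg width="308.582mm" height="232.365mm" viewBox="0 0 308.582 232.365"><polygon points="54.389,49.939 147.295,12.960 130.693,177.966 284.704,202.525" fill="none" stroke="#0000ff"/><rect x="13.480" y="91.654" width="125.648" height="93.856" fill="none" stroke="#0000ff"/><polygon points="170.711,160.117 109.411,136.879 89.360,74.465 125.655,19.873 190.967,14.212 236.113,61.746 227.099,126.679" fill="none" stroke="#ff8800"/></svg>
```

; Generated by LaserGRBL
G21
G90
G00 X54.389 Y182.426
M3 S494
G1 X147.295 Y219.405 F1402
G1 X130.693 Y54.399
G1 X284.704 Y29.840
G1 X54.389 Y182.426
G00 X13.480 Y140.711
M3 S494
G1 X139.128 Y140.711 F1402
G1 X139.128 Y46.855
G1 X13.480 Y46.855
G1 X13.480 Y140.711
G00 X170.711 Y72.248
M3 S117
G1 X109.411 Y95.486 F2640
G1 X89.360 Y157.900
G1 X125.655 Y212.492
G1 X190.967 Y218.153
G1 X236.113 Y170.619
G1 X227.099 Y105.686
G1 X170.711 Y72.248
M5
G00 X0.000 Y0.000

Since the viewBox matches the mm dimensions, user units are millimetres directly. The only transform is the Y-flip y_m = 232.365 − y_svg.

Shape 1 is a closed polygon drawn with `<polygon>`. Its stroke #0000ff means score at S494, F1402. After flipping Y the toolpath is (54.389,182.426) → (147.295,219.405) → (130.693,54.399) → (284.704,29.840) → (54.389,182.426), returning to the start.

Shape 2 is a rectangle drawn with `<rect>`. Its stroke #0000ff means score at S494, F1402. After flipping Y the toolpath is (13.480,140.711) → (139.128,140.711) → (139.128,46.855) → (13.480,46.855) → (13.480,140.711), returning to the start.

Shape 3 is a regular polygon drawn with `<polygon>`. Its stroke #ff8800 means engrave at S117, F2640. After flipping Y the toolpath is (170.711,72.248) → (109.411,95.486) → (89.360,157.900) → (125.655,212.492) → (190.967,218.153) → (236.113,170.619) → (227.099,105.686) → (170.711,72.248), returning to the start.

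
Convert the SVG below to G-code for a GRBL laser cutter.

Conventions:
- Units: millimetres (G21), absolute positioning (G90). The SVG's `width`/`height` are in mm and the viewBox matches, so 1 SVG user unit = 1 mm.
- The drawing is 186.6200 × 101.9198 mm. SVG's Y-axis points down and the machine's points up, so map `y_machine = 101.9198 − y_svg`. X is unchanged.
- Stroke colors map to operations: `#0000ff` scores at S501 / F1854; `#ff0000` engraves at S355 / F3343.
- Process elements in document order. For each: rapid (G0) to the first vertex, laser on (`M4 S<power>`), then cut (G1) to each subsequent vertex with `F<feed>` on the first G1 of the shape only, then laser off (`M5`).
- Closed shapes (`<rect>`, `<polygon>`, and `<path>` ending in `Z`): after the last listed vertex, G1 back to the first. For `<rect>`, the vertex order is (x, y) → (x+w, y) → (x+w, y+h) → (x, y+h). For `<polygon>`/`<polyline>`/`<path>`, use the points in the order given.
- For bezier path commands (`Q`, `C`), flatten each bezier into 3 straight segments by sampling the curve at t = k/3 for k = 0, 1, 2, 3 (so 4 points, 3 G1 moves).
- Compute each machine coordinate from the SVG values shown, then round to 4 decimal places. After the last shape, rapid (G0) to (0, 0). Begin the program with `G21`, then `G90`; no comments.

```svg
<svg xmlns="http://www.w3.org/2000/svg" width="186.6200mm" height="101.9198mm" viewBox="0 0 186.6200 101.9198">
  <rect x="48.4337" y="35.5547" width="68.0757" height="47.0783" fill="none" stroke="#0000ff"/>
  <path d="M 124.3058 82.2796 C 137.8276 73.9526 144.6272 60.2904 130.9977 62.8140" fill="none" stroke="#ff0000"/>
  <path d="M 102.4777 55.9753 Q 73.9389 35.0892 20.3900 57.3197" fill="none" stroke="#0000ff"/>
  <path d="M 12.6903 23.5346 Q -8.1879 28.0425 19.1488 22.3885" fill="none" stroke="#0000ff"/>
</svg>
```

G21
G90
G0 X48.4337 Y66.3651
M4 S501
G1 X116.5094 Y66.3651 F1854
G1 X116.5094 Y19.2868
G1 X48.4337 Y19.2868
G1 X48.4337 Y66.3651
M5
G0 X124.3058 Y19.6402
M4 S355
G1 X135.0792 Y28.9485 F3343
G1 X138.3252 Y37.0312
G1 X130.9977 Y39.1058
M5
G0 X102.4777 Y45.9445
M4 S501
G1 X80.6729 Y55.0778 F1854
G1 X53.3104 Y54.6297
G1 X20.3900 Y44.6001
M5
G0 X12.6903 Y78.3852
M4 S501
G1 X4.1287 Y76.5090 F1854
G1 X6.2815 Y76.8911
G1 X19.1488 Y79.5313
M5
G0 X0.0000 Y0.0000

1 u = 1 mm; y_m = 101.9198 − y.

[1] `<rect>` rectangle, #0000ff→score S501 F1854: (48.4337,66.3651) → (116.5094,66.3651) → (116.5094,19.2868) → (48.4337,19.2868) → (48.4337,66.3651) (closed)

[2] `<path>` cubic bezier, #ff0000→engrave S355 F3343: (124.3058,19.6402) → (135.0792,28.9485) → (138.3252,37.0312) → (130.9977,39.1058)

[3] `<path>` quadratic bezier, #0000ff→score S501 F1854: (102.4777,45.9445) → (80.6729,55.0778) → (53.3104,54.6297) → (20.3900,44.6001)

[4] `<path>` quadratic bezier, #0000ff→score S501 F1854: (12.6903,78.3852) → (4.1287,76.5090) → (6.2815,76.8911) → (19.1488,79.5313)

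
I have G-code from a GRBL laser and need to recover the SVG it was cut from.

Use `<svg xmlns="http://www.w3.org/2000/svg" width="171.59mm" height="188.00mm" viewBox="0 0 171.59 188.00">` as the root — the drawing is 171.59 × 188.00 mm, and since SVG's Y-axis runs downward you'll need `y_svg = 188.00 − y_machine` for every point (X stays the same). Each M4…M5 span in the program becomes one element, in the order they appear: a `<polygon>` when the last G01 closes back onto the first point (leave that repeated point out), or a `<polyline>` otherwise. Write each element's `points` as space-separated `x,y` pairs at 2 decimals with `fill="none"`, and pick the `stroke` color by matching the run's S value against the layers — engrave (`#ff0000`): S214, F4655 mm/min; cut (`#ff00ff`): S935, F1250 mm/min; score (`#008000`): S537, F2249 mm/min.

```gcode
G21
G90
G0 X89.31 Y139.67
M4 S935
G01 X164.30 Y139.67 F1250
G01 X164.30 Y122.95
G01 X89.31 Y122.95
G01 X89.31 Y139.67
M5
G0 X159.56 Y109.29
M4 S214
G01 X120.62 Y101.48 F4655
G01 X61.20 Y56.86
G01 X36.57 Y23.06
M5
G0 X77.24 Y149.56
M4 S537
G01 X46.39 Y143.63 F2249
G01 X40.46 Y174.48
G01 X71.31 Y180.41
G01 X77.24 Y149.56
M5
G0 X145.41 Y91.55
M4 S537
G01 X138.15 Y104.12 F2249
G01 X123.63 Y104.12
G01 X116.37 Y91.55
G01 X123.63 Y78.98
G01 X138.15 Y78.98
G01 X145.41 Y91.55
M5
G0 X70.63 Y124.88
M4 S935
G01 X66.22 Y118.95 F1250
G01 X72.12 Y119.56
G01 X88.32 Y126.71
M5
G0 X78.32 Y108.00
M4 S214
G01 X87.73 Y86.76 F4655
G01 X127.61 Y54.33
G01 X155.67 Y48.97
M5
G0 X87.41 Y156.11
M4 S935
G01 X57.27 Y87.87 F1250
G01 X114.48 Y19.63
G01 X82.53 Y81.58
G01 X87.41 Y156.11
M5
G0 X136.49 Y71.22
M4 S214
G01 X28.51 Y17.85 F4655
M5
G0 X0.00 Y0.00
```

Machine Y-up, SVG Y-down with viewBox height 188.00, so y_svg = 188.00 − y_machine; X carries over.

Run 1: S935 ⇒ cut layer `#ff00ff`. The run returns to its start, so emit a `<polygon>` with points (Y-flipped): 89.31,48.33 164.30,48.33 164.30,65.05 89.31,65.05.

Run 2: S214 ⇒ engrave layer `#ff0000`. The run is open, so emit a `<polyline>` with points (Y-flipped): 159.56,78.71 120.62,86.52 61.20,131.14 36.57,164.94.

Run 3: the run's S537 means `#008000` (score). The run returns to its start, so emit a `<polygon>` with points (Y-flipped): 77.24,38.44 46.39,44.37 40.46,13.52 71.31,7.59.

Run 4: S537 ⇒ score layer `#008000`. The run returns to its start, so emit a `<polygon>` with points (Y-flipped): 145.41,96.45 138.15,83.88 123.63,83.88 116.37,96.45 123.63,109.02 138.15,109.02.

Run 5: S935 ⇒ cut layer `#ff00ff`. The run is open, so emit a `<polyline>` with points (Y-flipped): 70.63,63.12 66.22,69.05 72.12,68.44 88.32,61.29.

Run 6: the run's S214 means `#ff0000` (engrave). The run is open, so emit a `<polyline>` with points (Y-flipped): 78.32,80.00 87.73,101.24 127.61,133.67 155.67,139.03.

Run 7: the run's S935 means `#ff00ff` (cut). The run returns to its start, so emit a `<polygon>` with points (Y-flipped): 87.41,31.89 57.27,100.13 114.48,168.37 82.53,106.42.

Run 8: S214 ⇒ engrave layer `#ff0000`. The run is open, so emit a `<polyline>` with points (Y-flipped): 136.49,116.78 28.51,170.15.

<svg xmlns="http://www.w3.org/2000/svg" width="171.59mm" height="188.00mm" viewBox="0 0 171.59 188.00">
  <polygon points="89.31,48.33 164.30,48.33 164.30,65.05 89.31,65.05" fill="none" stroke="#ff00ff"/>
  <polyline points="159.56,78.71 120.62,86.52 61.20,131.14 36.57,164.94" fill="none" stroke="#ff0000"/>
  <polygon points="77.24,38.44 46.39,44.37 40.46,13.52 71.31,7.59" fill="none" stroke="#008000"/>
  <polygon points="145.41,96.45 138.15,83.88 123.63,83.88 116.37,96.45 123.63,109.02 138.15,109.02" fill="none" stroke="#008000"/>
  <polyline points="70.63,63.12 66.22,69.05 72.12,68.44 88.32,61.29" fill="none" stroke="#ff00ff"/>
  <polyline points="78.32,80.00 87.73,101.24 127.61,133.67 155.67,139.03" fill="none" stroke="#ff0000"/>
  <polygon points="87.41,31.89 57.27,100.13 114.48,168.37 82.53,106.42" fill="none" stroke="#ff00ff"/>
  <polyline points="136.49,116.78 28.51,170.15" fill="none" stroke="#ff0000"/>
</svg>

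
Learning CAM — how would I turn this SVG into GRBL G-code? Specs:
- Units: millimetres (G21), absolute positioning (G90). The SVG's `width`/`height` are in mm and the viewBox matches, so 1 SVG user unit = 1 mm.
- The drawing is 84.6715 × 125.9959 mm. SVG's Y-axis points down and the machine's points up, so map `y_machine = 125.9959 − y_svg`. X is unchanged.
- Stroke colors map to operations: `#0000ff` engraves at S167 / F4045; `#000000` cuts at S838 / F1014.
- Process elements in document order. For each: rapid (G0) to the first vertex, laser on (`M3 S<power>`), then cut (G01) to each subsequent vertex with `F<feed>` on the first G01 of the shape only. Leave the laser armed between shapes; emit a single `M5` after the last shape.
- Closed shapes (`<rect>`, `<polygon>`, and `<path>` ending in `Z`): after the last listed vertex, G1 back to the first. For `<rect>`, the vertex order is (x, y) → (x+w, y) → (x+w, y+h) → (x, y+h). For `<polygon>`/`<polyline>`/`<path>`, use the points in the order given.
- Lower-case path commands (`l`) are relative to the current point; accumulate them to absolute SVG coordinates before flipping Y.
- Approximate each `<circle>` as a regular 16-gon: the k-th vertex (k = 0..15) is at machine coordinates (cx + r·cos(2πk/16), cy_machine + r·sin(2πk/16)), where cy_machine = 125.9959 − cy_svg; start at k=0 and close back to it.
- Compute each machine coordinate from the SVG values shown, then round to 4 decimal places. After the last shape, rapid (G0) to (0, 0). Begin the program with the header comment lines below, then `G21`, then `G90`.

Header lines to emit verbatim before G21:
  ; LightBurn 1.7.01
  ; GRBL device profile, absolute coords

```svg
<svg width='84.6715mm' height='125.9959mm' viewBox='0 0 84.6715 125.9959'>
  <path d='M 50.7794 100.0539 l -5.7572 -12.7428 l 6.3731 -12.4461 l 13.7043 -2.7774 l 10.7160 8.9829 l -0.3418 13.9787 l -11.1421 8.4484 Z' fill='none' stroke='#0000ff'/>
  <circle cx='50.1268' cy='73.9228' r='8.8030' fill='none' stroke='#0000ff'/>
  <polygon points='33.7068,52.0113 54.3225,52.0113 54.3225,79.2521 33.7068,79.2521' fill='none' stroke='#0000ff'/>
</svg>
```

viewBox `0 0 84.6715 125.9959` with mm width/height → 1 unit = 1 mm. Flip: y_m = 125.9959 − y_svg.

**Shape 1** — `<path>` regular polygon, stroke `#0000ff` → engrave (S167, F4045). Machine vertices: (50.7794,25.9420) → (45.0222,38.6848) → (51.3953,51.1309) → (65.0996,53.9083) → (75.8156,44.9254) → (75.4738,30.9467) → (64.3317,22.4983) → (50.7794,25.9420). Closed: final G1 returns to the first vertex.

**Shape 2** — `<circle>` circle, stroke `#0000ff` → engrave (S167, F4045). Machine vertices: (58.9298,52.0731) → (58.2597,55.4419) → (56.3515,58.2978) → (53.4956,60.2060) → (50.1268,60.8761) → (46.7580,60.2060) → (43.9021,58.2978) → (41.9939,55.4419) → (41.3238,52.0731) → (41.9939,48.7043) → (43.9021,45.8484) → (46.7580,43.9402) → (50.1268,43.2701) → (53.4956,43.9402) → (56.3515,45.8484) → (58.2597,48.7043) → (58.9298,52.0731). Closed: final G1 returns to the first vertex.

**Shape 3** — `<polygon>` rectangle, stroke `#0000ff` → engrave (S167, F4045). Machine vertices: (33.7068,73.9846) → (54.3225,73.9846) → (54.3225,46.7438) → (33.7068,46.7438) → (33.7068,73.9846). Closed: final G1 returns to the first vertex.

; LightBurn 1.7.01
; GRBL device profile, absolute coords
G21
G90
G0 X50.7794 Y25.9420
M3 S167
G01 X45.0222 Y38.6848 F4045
G01 X51.3953 Y51.1309
G01 X65.0996 Y53.9083
G01 X75.8156 Y44.9254
G01 X75.4738 Y30.9467
G01 X64.3317 Y22.4983
G01 X50.7794 Y25.9420
G0 X58.9298 Y52.0731
M3 S167
G01 X58.2597 Y55.4419 F4045
G01 X56.3515 Y58.2978
G01 X53.4956 Y60.2060
G01 X50.1268 Y60.8761
G01 X46.7580 Y60.2060
G01 X43.9021 Y58.2978
G01 X41.9939 Y55.4419
G01 X41.3238 Y52.0731
G01 X41.9939 Y48.7043
G01 X43.9021 Y45.8484
G01 X46.7580 Y43.9402
G01 X50.1268 Y43.2701
G01 X53.4956 Y43.9402
G01 X56.3515 Y45.8484
G01 X58.2597 Y48.7043
G01 X58.9298 Y52.0731
G0 X33.7068 Y73.9846
M3 S167
G01 X54.3225 Y73.9846 F4045
G01 X54.3225 Y46.7438
G01 X33.7068 Y46.7438
G01 X33.7068 Y73.9846
M5
G0 X0.0000 Y0.0000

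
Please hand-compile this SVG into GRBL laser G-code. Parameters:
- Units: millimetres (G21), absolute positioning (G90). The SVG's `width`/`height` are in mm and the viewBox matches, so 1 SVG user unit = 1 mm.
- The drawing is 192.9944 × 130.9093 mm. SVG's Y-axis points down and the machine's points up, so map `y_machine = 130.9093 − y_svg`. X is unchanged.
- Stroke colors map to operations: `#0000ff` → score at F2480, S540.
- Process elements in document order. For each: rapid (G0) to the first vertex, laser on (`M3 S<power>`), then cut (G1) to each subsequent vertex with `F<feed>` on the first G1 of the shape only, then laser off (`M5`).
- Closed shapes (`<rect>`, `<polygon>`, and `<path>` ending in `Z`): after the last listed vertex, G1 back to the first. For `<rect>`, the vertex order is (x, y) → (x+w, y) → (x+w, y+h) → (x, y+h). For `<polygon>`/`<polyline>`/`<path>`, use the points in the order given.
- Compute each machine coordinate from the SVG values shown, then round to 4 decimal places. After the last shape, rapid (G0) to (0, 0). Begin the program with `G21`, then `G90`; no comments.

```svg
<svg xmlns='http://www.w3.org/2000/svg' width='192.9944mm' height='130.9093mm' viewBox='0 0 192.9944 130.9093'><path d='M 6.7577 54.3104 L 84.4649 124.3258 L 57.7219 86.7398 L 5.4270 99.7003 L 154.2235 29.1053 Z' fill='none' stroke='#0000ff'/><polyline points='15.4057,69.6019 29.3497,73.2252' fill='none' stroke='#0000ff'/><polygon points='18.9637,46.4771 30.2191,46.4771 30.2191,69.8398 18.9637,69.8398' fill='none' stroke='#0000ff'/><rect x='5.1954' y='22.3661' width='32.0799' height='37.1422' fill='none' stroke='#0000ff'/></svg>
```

1 u = 1 mm; y_m = 130.9093 − y.

[1] `<path>` closed polygon, #0000ff→score S540 F2480: (6.7577,76.5989) → (84.4649,6.5835) → (57.7219,44.1695) → (5.4270,31.2090) → (154.2235,101.8040) → (6.7577,76.5989) (closed)

[2] `<polyline>` line segment, #0000ff→score S540 F2480: (15.4057,61.3074) → (29.3497,57.6841)

[3] `<polygon>` rectangle, #0000ff→score S540 F2480: (18.9637,84.4322) → (30.2191,84.4322) → (30.2191,61.0695) → (18.9637,61.0695) → (18.9637,84.4322) (closed)

[4] `<rect>` rectangle, #0000ff→score S540 F2480: (5.1954,108.5432) → (37.2753,108.5432) → (37.2753,71.4010) → (5.1954,71.4010) → (5.1954,108.5432) (closed)

G21
G90
G0 X6.7577 Y76.5989
M3 S540
G1 X84.4649 Y6.5835 F2480
G1 X57.7219 Y44.1695
G1 X5.4270 Y31.2090
G1 X154.2235 Y101.8040
G1 X6.7577 Y76.5989
M5
G0 X15.4057 Y61.3074
M3 S540
G1 X29.3497 Y57.6841 F2480
M5
G0 X18.9637 Y84.4322
M3 S540
G1 X30.2191 Y84.4322 F2480
G1 X30.2191 Y61.0695
G1 X18.9637 Y61.0695
G1 X18.9637 Y84.4322
M5
G0 X5.1954 Y108.5432
M3 S540
G1 X37.2753 Y108.5432 F2480
G1 X37.2753 Y71.4010
G1 X5.1954 Y71.4010
G1 X5.1954 Y108.5432
M5
G0 X0.0000 Y0.0000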